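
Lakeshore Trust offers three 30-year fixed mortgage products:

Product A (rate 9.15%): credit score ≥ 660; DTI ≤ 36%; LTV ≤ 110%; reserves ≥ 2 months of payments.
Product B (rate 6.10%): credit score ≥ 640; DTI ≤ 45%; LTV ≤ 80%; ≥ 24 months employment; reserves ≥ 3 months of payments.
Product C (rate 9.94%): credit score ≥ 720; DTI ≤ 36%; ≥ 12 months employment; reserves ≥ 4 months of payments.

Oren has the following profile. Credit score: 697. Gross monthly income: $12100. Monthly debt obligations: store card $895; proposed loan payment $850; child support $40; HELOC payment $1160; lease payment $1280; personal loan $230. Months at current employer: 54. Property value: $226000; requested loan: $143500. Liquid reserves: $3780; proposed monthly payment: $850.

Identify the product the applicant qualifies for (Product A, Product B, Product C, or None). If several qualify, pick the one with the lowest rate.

Product B

Total debts = (895 + 850 + 40 + 1,160 + 1,280 + 230) = 4,455; DTI = 4,455/12,100 = 36.8%.
LTV = 143,500/226,000 = 63.5%.
Reserves = 3,780/850 = 4.4 months.
Product A: score 697 ≥ 660; DTI 36.8% > 36%; LTV 63.5% ≤ 110%; reserves 4.4 ≥ 2 mo → does not qualify.
Product B: score 697 ≥ 640; DTI 36.8% ≤ 45%; LTV 63.5% ≤ 80%; employment 54 ≥ 24 mo; reserves 4.4 ≥ 3 mo → qualifies.
Product C: score 697 < 720; DTI 36.8% > 36%; employment 54 ≥ 12 mo; reserves 4.4 ≥ 4 mo → does not qualify.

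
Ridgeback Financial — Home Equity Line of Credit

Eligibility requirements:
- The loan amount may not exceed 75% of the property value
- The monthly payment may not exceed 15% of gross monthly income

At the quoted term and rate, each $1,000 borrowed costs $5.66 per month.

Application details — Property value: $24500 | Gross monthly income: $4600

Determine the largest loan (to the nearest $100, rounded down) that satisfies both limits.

Payment cap: 15% × $4,600 = $690/month.
At $5.66 per $1,000, that supports 690/5.66 × 1,000 ≈ $121,908 → $121,900.
LTV cap: 75% × $24,500 = $18,375 → $18,300.
Binding constraint: loan-to-value.

$18,300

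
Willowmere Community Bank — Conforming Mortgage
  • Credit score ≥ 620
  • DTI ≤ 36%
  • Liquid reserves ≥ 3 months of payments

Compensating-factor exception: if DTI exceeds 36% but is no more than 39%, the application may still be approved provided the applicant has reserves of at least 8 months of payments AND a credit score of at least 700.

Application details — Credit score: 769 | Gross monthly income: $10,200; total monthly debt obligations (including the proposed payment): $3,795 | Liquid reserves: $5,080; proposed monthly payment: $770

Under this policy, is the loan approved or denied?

Credit score 769 ≥ 620 (meets base)
DTI = 3,795/10,200 = 37.2% > 36% — standard DTI limit exceeded.
Reserves: 5,080 ÷ 770 = 6.6 months (meets 3-month minimum)
37.2% falls in the override range (36%–39%), so the compensating-factor test applies.
Reserves 6.6 < 8 months; credit score 769 ≥ 700.
Override conditions not both satisfied; exception does not apply.

Denied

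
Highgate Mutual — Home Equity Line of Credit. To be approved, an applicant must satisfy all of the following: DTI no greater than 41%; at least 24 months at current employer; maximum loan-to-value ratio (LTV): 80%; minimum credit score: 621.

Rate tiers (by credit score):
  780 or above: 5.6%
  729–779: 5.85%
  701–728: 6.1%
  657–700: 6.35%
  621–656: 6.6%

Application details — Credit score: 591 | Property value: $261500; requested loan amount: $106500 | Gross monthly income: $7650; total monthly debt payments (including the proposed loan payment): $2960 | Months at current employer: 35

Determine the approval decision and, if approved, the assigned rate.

Denied

Credit score 591 < 621 (below minimum)
Employment 35 ≥ 24 months
Debt-to-income = 2,960/7,650 = 38.7% — meets 41% limit
Loan-to-value = 106,500/261,500 = 40.7% — pass (80% max)
Not all requirements met → denied.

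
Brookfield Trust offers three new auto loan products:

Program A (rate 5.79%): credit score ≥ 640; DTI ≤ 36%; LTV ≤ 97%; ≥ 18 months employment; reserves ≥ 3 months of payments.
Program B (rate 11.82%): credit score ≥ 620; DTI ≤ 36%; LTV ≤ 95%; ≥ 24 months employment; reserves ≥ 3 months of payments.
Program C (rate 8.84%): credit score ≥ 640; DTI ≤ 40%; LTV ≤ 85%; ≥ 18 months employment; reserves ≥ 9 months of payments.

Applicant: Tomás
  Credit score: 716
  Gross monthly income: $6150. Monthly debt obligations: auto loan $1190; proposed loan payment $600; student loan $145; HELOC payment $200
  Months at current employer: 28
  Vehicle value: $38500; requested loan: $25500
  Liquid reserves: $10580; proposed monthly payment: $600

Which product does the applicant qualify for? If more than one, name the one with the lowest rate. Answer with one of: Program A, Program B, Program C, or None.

Program A

Total debts = (1,190 + 600 + 145 + 200) = 2,135; DTI = 2,135/6,150 = 34.7%.
LTV = 25,500/38,500 = 66.2%.
Reserves = 10,580/600 = 17.6 months.
Program A: score 716 ≥ 640; DTI 34.7% ≤ 36%; LTV 66.2% ≤ 97%; employment 28 ≥ 18 mo; reserves 17.6 ≥ 3 mo → qualifies.
Program B: score 716 ≥ 620; DTI 34.7% ≤ 36%; LTV 66.2% ≤ 95%; employment 28 ≥ 24 mo; reserves 17.6 ≥ 3 mo → qualifies.
Program C: score 716 ≥ 640; DTI 34.7% ≤ 40%; LTV 66.2% ≤ 85%; employment 28 ≥ 18 mo; reserves 17.6 ≥ 9 mo → qualifies.
Qualifying: Program A, Program B, Program C. Lowest rate is 5.79% → Program A.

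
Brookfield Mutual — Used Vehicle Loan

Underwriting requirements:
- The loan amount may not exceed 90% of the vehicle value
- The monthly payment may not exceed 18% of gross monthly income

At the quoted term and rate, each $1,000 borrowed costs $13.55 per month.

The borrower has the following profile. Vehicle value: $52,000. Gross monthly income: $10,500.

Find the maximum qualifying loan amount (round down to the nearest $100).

$46,800

Payment cap: 18% × $10,500 = $1,890/month.
At $13.55 per $1,000, that supports 1,890/13.55 × 1,000 ≈ $139,483 → $139,400.
LTV cap: 90% × $52,000 = $46,800 → $46,800.
Binding constraint: loan-to-value.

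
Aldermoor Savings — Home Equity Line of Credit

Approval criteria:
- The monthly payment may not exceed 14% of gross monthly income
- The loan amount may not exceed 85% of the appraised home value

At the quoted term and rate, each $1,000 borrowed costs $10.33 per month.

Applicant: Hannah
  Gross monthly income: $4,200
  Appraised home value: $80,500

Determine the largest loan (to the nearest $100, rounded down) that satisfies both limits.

$56,900

Payment cap: 14% × $4,200 = $588/month.
At $10.33 per $1,000, that supports 588/10.33 × 1,000 ≈ $56,921 → $56,900.
LTV cap: 85% × $80,500 = $68,425 → $68,400.
Binding constraint: payment-to-income.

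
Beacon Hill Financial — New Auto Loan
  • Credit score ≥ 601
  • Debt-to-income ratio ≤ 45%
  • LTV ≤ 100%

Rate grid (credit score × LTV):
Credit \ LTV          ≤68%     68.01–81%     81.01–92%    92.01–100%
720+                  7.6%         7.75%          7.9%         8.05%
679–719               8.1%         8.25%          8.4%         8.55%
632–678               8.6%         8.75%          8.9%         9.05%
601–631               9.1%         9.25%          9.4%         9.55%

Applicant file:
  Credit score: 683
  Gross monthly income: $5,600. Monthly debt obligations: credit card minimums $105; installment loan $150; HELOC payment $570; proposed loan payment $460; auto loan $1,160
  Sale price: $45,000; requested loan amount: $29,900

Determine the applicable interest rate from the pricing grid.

Credit score 683 ≥ 601; Total monthly debts = (105 + 150 + 570 + 460 + 1,160) = 2,445. DTI: 2,445 ÷ 5,600 = 43.7%, within the 45% cap
Loan-to-value = 29,900/45,000 = 66.4% — pass (100% max)
Score 683 is in the 679–719 band; LTV 66.4% is in the ≤68% band → 8.1%.

8.1%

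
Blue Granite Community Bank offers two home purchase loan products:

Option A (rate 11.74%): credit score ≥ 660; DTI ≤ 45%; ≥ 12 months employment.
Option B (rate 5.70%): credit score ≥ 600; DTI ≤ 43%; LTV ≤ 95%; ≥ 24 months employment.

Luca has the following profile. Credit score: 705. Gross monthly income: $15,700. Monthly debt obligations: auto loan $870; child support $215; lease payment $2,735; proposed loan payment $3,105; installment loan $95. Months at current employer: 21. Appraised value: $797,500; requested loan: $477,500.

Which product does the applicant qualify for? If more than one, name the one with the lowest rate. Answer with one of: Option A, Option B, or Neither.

Total debts = (870 + 215 + 2,735 + 3,105 + 95) = 7,020; DTI = 7,020/15,700 = 44.7%.
LTV = 477,500/797,500 = 59.9%.
Option A: score 705 ≥ 660; DTI 44.7% ≤ 45%; employment 21 ≥ 12 mo → qualifies.
Option B: score 705 ≥ 600; DTI 44.7% > 43%; LTV 59.9% ≤ 95%; employment 21 < 24 mo → does not qualify.

Option A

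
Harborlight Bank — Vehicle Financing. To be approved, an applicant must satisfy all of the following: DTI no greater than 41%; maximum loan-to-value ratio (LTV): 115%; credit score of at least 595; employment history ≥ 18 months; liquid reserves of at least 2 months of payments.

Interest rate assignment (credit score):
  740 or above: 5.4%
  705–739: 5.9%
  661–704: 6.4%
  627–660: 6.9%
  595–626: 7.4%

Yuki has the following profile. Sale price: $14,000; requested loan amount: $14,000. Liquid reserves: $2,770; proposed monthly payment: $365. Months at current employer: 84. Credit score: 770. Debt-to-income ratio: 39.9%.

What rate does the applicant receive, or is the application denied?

Credit score 770 ≥ 595 (meets minimum)
Employment 84 ≥ 18 months
Debt-to-income 39.9% vs 41% cap — pass
Reserves = 2,770/365 = 7.6 months ≥ 2
Loan-to-value = 14,000/14,000 = 100% — pass (115% max)
All requirements met. Score 770 falls in the 740 or above tier → 5.4%.

Approved at 5.4%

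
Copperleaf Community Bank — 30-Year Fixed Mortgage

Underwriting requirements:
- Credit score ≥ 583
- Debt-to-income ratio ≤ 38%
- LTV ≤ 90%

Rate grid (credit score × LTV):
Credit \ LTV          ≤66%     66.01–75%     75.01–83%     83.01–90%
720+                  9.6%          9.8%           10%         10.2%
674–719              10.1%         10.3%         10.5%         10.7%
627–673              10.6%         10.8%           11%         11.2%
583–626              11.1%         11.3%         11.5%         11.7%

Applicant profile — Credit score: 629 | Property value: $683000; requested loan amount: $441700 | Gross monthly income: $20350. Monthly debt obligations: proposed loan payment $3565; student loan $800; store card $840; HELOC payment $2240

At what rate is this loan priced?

Credit score 629 ≥ 583; Total monthly debts = (3,565 + 800 + 840 + 2,240) = 7,445. Debt-to-income = 7,445/20,350 = 36.6% — meets 38% limit
LTV = 441,700/683,000 = 64.7% ≤ 90%
Score 629 is in the 627–673 band; LTV 64.7% is in the ≤66% band → 10.6%.

10.6%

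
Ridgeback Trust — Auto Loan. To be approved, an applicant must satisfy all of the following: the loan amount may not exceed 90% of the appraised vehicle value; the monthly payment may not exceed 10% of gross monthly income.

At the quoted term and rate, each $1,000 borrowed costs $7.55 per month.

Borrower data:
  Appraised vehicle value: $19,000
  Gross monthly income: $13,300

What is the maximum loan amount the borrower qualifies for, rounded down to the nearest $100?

Payment cap: 10% × $13,300 = $1,330/month.
At $7.55 per $1,000, that supports 1,330/7.55 × 1,000 ≈ $176,158 → $176,100.
LTV cap: 90% × $19,000 = $17,100 → $17,100.
Binding constraint: loan-to-value.

$17,100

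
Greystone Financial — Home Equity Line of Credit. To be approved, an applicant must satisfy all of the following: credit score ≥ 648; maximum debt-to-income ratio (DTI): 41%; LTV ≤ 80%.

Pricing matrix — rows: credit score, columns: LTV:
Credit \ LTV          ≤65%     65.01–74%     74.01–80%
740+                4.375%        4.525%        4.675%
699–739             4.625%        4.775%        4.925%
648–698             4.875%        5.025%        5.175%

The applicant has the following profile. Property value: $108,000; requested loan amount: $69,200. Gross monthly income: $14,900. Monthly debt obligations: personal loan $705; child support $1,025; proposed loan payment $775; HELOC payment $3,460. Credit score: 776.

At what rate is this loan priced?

4.375%

Credit score 776 ≥ 648; Total monthly debts = (705 + 1,025 + 775 + 3,460) = 5,965. DTI: 5,965 ÷ 14,900 = 40%, within the 41% cap
LTV = 69,200/108,000 = 64.1% ≤ 80%
Credit 776 → row 740+; LTV 64.1% → column ≤65%. Grid cell → 4.375%.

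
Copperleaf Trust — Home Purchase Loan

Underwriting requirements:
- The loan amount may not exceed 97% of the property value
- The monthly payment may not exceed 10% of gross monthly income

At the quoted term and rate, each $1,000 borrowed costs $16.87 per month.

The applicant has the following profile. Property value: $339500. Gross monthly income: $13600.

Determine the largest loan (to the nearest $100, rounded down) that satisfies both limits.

$80,600

Payment cap: 10% × $13,600 = $1,360/month.
At $16.87 per $1,000, that supports 1,360/16.87 × 1,000 ≈ $80,616 → $80,600.
LTV cap: 97% × $339,500 = $329,315 → $329,300.
Binding constraint: payment-to-income.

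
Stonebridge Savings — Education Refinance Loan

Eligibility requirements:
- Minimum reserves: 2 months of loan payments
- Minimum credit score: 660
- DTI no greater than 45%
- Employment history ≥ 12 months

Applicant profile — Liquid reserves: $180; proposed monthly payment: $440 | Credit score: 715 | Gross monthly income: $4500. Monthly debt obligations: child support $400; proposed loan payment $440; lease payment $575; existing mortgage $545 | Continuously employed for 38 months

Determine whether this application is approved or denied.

Denied

Reserves = 180/440 = 0.4 months < 2
Credit score 715 ≥ 660 (meets)
Total monthly debts = (400 + 440 + 575 + 545) = 1,960. DTI: 1,960 ÷ 4,500 = 43.6%, within the 45% cap
Employment 38 ≥ 12 months
Fails on reserves.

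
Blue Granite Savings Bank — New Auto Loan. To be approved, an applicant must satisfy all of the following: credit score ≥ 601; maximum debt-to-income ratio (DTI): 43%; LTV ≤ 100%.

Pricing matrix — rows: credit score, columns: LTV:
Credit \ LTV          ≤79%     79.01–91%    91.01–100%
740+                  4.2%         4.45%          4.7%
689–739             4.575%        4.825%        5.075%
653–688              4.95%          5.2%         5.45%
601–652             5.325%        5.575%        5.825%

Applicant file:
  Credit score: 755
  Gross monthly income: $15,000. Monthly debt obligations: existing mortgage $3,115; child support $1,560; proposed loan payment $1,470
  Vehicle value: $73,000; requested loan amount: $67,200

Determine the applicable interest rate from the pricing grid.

4.7%

Credit score 755 ≥ 601; Total monthly debts = (3,115 + 1,560 + 1,470) = 6,145. DTI: 6,145 ÷ 15,000 = 41%, within the 43% cap
Loan-to-value = 67,200/73,000 = 92.1% — pass (100% max)
Score 755 is in the 740+ band; LTV 92.1% is in the 91.01–100% band → 4.7%.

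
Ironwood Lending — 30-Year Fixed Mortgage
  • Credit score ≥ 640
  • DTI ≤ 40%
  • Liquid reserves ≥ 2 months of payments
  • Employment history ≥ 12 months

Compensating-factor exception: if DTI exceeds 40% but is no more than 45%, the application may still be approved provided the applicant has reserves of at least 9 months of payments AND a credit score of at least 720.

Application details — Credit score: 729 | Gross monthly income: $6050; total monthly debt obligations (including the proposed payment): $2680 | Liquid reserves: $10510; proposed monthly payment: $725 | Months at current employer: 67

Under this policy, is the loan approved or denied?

Approved

Credit score 729 ≥ 640 (meets base)
DTI = 2,680/6,050 = 44.3% > 40% — standard DTI limit exceeded.
Reserves: 10,510 ÷ 725 = 14.5 months (meets 2-month minimum)
Employment 67 ≥ 12 months
44.3% falls in the override range (40%–45%), so the compensating-factor test applies.
Override check — reserves: 14.5 mo (ok); score: 729 (ok).
Both compensating conditions met → exception applies.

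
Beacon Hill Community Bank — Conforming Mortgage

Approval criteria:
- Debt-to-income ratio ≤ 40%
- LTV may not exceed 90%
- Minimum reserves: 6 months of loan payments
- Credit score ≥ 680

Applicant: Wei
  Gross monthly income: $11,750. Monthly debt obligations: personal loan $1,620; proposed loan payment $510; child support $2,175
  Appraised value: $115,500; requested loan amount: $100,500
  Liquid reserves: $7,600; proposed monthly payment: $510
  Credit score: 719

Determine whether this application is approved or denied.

Total monthly debts = (1,620 + 510 + 2,175) = 4,305. DTI = 4,305/11,750 = 36.6% ≤ 40%
LTV: 100,500 ÷ 115,500 = 87%, within 90% cap
Reserves: 7,600 ÷ 510 = 14.9 months (meets 6-month minimum)
Credit score 719 ≥ 680 (meets)
All criteria satisfied.

Approved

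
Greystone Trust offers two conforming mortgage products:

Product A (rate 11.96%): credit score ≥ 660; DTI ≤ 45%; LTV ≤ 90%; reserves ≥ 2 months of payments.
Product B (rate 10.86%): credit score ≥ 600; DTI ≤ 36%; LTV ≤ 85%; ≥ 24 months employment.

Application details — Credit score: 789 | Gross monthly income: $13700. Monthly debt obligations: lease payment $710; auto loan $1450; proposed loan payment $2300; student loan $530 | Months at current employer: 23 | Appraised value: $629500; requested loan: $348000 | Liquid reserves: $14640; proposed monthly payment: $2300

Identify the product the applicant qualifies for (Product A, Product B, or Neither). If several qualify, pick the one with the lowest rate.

Product A

Total debts = (710 + 1,450 + 2,300 + 530) = 4,990; DTI = 4,990/13,700 = 36.4%.
LTV = 348,000/629,500 = 55.3%.
Reserves = 14,640/2,300 = 6.4 months.
Product A: score 789 ≥ 660; DTI 36.4% ≤ 45%; LTV 55.3% ≤ 90%; reserves 6.4 ≥ 2 mo → qualifies.
Product B: score 789 ≥ 600; DTI 36.4% > 36%; LTV 55.3% ≤ 85%; employment 23 < 24 mo → does not qualify.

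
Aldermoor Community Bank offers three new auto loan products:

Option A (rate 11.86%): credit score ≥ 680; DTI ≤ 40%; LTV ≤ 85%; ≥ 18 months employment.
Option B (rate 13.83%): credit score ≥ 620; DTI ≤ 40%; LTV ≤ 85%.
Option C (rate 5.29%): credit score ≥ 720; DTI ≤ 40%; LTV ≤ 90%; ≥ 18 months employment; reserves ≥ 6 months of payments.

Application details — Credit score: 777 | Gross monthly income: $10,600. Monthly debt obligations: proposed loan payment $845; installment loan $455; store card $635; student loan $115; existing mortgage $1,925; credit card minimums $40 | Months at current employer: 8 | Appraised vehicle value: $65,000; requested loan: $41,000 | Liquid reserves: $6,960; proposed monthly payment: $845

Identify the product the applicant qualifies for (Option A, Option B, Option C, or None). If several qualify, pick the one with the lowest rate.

Option B

Total debts = (845 + 455 + 635 + 115 + 1,925 + 40) = 4,015; DTI = 4,015/10,600 = 37.9%.
LTV = 41,000/65,000 = 63.1%.
Reserves = 6,960/845 = 8.2 months.
Option A: score 777 ≥ 680; DTI 37.9% ≤ 40%; LTV 63.1% ≤ 85%; employment 8 < 18 mo → does not qualify.
Option B: score 777 ≥ 620; DTI 37.9% ≤ 40%; LTV 63.1% ≤ 85% → qualifies.
Option C: score 777 ≥ 720; DTI 37.9% ≤ 40%; LTV 63.1% ≤ 90%; employment 8 < 18 mo; reserves 8.2 ≥ 6 mo → does not qualify.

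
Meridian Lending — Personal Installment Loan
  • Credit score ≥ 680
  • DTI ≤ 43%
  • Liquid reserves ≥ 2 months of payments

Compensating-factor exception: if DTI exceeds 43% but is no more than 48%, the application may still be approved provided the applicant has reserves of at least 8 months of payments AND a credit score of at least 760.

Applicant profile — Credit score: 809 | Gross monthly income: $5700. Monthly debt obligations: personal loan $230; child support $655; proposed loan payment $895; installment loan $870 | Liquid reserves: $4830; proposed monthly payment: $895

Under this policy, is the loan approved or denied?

Credit score 809 ≥ 680 (meets base)
Total debts = (230 + 655 + 895 + 870) = 2,650. DTI = 2,650/5,700 = 46.5% > 43% — standard DTI limit exceeded.
Liquid reserves cover 4,830/895 = 5.4 months — ≥ 2 required
46.5% falls in the override range (43%–48%), so the compensating-factor test applies.
Reserves 5.4 < 8 months; credit score 809 ≥ 760.
Compensating-factor requirement not fully met.

Denied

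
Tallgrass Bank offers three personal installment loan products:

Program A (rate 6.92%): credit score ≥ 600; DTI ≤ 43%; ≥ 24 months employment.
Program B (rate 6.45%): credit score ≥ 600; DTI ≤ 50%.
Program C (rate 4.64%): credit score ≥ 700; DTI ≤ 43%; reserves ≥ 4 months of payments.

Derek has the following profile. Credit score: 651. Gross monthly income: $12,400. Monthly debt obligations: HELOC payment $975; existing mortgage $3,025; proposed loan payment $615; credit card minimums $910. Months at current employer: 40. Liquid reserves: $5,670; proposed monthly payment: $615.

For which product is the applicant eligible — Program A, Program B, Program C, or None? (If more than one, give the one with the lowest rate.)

Total debts = (975 + 3,025 + 615 + 910) = 5,525; DTI = 5,525/12,400 = 44.6%.
Reserves = 5,670/615 = 9.2 months.
Program A: score 651 ≥ 600; DTI 44.6% > 43%; employment 40 ≥ 24 mo → does not qualify.
Program B: score 651 ≥ 600; DTI 44.6% ≤ 50% → qualifies.
Program C: score 651 < 700; DTI 44.6% > 43%; reserves 9.2 ≥ 4 mo → does not qualify.

Program B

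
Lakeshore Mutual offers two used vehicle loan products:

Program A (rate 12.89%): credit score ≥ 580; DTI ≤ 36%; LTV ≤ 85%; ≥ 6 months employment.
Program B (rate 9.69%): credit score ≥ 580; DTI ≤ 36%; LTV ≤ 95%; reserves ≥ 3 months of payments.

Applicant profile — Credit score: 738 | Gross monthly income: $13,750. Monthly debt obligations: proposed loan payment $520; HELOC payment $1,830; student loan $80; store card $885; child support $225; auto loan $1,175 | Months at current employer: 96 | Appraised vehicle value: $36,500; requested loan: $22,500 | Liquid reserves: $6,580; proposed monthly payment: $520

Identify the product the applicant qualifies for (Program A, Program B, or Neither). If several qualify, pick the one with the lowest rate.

Program B

Total debts = (520 + 1,830 + 80 + 885 + 225 + 1,175) = 4,715; DTI = 4,715/13,750 = 34.3%.
LTV = 22,500/36,500 = 61.6%.
Reserves = 6,580/520 = 12.7 months.
Program A: score 738 ≥ 580; DTI 34.3% ≤ 36%; LTV 61.6% ≤ 85%; employment 96 ≥ 6 mo → qualifies.
Program B: score 738 ≥ 580; DTI 34.3% ≤ 36%; LTV 61.6% ≤ 95%; reserves 12.7 ≥ 3 mo → qualifies.
Qualifying: Program A, Program B. Lowest rate is 9.69% → Program B.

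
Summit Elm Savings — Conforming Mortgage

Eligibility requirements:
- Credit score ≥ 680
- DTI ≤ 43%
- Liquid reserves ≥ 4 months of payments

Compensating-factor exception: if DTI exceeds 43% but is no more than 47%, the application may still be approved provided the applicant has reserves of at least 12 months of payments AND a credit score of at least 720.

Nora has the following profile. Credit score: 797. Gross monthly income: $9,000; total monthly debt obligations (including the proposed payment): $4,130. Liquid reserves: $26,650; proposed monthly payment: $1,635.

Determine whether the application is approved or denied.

Credit score 797 ≥ 680 (meets base)
DTI: 4,130 ÷ 9,000 = 45.9%, over the 43% base limit.
Reserves = 26,650/1,635 = 16.3 months ≥ 4
DTI 45.9% is within the 43%–47% exception band; checking compensating factors.
Reserves 16.3 ≥ 12 months; credit score 797 ≥ 720.
Both compensating conditions met → exception applies.

Approved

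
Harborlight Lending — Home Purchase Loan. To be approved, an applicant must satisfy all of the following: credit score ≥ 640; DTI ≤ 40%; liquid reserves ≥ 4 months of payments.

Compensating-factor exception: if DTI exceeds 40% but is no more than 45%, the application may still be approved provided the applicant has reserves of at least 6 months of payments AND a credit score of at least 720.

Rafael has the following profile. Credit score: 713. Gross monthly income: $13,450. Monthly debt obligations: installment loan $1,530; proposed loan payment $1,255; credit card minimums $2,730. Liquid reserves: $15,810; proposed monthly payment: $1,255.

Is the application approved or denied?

Denied

Credit score 713 ≥ 640 (meets base)
Total debts = (1,530 + 1,255 + 2,730) = 5,515. DTI = 5,515/13,450 = 41% > 40% — standard DTI limit exceeded.
Reserves: 15,810 ÷ 1,255 = 12.6 months (meets 4-month minimum)
41% falls in the override range (40%–45%), so the compensating-factor test applies.
Override check — reserves: 12.6 mo (ok); score: 713 (below 720).
Override conditions not both satisfied; exception does not apply.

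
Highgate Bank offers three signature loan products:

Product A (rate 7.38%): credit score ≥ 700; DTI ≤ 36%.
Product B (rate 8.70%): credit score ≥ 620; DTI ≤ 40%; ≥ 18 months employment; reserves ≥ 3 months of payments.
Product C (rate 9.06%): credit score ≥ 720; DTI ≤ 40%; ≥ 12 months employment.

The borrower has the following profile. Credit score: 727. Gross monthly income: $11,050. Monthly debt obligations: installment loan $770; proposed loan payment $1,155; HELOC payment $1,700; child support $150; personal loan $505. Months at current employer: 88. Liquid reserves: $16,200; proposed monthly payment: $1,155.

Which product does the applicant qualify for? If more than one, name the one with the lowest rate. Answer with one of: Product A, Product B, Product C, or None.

Total debts = (770 + 1,155 + 1,700 + 150 + 505) = 4,280; DTI = 4,280/11,050 = 38.7%.
Reserves = 16,200/1,155 = 14.0 months.
Product A: score 727 ≥ 700; DTI 38.7% > 36% → does not qualify.
Product B: score 727 ≥ 620; DTI 38.7% ≤ 40%; employment 88 ≥ 18 mo; reserves 14.0 ≥ 3 mo → qualifies.
Product C: score 727 ≥ 720; DTI 38.7% ≤ 40%; employment 88 ≥ 12 mo → qualifies.
Qualifying: Product B, Product C. Lowest rate is 8.70% → Product B.

Product B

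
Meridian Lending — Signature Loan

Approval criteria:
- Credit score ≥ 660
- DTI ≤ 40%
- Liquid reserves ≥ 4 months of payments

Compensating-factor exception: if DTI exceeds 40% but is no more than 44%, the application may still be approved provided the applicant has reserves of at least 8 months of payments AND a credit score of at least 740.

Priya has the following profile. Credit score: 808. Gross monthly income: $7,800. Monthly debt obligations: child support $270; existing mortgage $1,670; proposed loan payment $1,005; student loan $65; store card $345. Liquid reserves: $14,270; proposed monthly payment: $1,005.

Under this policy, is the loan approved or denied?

Approved

Credit score 808 ≥ 660 (meets base)
Total debts = (270 + 1,670 + 1,005 + 65 + 345) = 3,355. DTI = 3,355/7,800 = 43% > 40% — standard DTI limit exceeded.
Reserves = 14,270/1,005 = 14.2 months ≥ 4
DTI 43% is within the 40%–44% exception band; checking compensating factors.
Override check — reserves: 14.2 mo (ok); score: 808 (ok).
Both override conditions satisfied; DTI exception granted.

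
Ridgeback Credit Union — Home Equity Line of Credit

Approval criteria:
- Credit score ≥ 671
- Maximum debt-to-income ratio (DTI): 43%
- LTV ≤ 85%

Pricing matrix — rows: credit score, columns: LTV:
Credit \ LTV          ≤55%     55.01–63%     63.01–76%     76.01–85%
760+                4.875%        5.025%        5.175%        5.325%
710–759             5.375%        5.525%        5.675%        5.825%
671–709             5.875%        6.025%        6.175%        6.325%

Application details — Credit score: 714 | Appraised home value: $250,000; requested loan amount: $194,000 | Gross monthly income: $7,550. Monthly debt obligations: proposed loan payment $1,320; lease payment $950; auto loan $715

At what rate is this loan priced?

5.825%

Credit score 714 ≥ 671; Total monthly debts = (1,320 + 950 + 715) = 2,985. DTI = 2,985/7,550 = 39.5% ≤ 43%
Loan-to-value = 194,000/250,000 = 77.6% — pass (85% max)
Credit 714 → row 710–759; LTV 77.6% → column 76.01–85%. Grid cell → 5.825%.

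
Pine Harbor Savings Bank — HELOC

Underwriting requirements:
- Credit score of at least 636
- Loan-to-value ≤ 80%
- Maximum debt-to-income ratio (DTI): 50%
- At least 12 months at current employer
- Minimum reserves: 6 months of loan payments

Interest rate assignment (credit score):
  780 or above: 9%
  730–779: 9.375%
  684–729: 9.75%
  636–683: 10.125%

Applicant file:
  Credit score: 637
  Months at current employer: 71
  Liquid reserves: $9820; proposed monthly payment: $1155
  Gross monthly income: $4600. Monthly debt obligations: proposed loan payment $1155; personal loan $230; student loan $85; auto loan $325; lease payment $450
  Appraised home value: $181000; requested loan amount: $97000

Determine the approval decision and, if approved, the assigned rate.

Approved at 10.125%

Credit score 637 ≥ 636 (meets minimum)
Total monthly debts = (1,155 + 230 + 85 + 325 + 450) = 2,245. DTI = 2,245/4,600 = 48.8% ≤ 50%
Employment 71 ≥ 12 months
LTV = 97,000/181,000 = 53.6% ≤ 80%
Reserves = 9,820/1,155 = 8.5 months ≥ 6
All requirements met. Score 637 falls in the 636–683 tier → 10.125%.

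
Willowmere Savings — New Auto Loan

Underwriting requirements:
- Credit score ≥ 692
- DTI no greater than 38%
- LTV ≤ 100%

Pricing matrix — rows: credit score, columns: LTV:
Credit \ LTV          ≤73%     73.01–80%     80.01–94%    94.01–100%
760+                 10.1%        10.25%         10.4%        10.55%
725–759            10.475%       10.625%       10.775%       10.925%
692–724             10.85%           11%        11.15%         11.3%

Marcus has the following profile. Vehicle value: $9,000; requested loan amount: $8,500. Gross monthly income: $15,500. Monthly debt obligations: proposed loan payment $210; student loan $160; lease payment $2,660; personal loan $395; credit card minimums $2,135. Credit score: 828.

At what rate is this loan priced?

10.55%

Credit score 828 ≥ 692; Total monthly debts = (210 + 160 + 2,660 + 395 + 2,135) = 5,560. DTI: 5,560 ÷ 15,500 = 35.9%, within the 38% cap
Loan-to-value = 8,500/9,000 = 94.4% — pass (100% max)
Score 828 is in the 760+ band; LTV 94.4% is in the 94.01–100% band → 10.55%.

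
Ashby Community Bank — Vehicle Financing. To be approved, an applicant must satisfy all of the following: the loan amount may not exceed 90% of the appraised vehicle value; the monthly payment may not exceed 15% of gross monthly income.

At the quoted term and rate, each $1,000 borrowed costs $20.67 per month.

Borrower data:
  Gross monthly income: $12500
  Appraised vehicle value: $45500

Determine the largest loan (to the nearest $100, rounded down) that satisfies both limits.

Payment cap: 15% × $12,500 = $1,875/month.
At $20.67 per $1,000, that supports 1,875/20.67 × 1,000 ≈ $90,711 → $90,700.
LTV cap: 90% × $45,500 = $40,950 → $40,900.
Binding constraint: loan-to-value.

$40,900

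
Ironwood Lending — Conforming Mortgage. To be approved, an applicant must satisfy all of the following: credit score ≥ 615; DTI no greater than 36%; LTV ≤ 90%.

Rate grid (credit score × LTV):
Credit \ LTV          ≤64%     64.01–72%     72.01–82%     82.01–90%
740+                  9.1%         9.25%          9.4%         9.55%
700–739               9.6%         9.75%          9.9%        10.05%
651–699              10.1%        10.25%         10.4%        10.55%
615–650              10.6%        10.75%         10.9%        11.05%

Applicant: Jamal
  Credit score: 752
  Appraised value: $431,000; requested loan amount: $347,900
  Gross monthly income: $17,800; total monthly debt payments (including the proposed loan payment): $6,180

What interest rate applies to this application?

9.4%

Credit score 752 ≥ 615; DTI: 6,180 ÷ 17,800 = 34.7%, within the 36% cap
LTV = 347,900/431,000 = 80.7% ≤ 90%
Score 752 is in the 740+ band; LTV 80.7% is in the 72.01–82% band → 9.4%.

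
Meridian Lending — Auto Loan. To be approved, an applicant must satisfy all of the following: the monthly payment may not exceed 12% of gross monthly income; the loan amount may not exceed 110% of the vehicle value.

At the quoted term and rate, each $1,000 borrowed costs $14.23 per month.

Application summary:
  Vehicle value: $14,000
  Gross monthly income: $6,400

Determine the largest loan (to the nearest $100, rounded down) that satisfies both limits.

Payment cap: 12% × $6,400 = $768/month.
At $14.23 per $1,000, that supports 768/14.23 × 1,000 ≈ $53,970 → $53,900.
LTV cap: 110% × $14,000 = $15,400 → $15,400.
Binding constraint: loan-to-value.

$15,400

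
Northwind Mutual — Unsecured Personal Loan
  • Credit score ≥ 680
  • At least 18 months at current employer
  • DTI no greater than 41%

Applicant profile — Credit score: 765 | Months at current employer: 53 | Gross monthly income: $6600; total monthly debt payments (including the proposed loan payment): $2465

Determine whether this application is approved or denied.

Credit score 765 ≥ 680 (meets)
Employment 53 ≥ 18 months
Debt-to-income = 2,465/6,600 = 37.3% — meets 41% limit
All criteria satisfied.

Approved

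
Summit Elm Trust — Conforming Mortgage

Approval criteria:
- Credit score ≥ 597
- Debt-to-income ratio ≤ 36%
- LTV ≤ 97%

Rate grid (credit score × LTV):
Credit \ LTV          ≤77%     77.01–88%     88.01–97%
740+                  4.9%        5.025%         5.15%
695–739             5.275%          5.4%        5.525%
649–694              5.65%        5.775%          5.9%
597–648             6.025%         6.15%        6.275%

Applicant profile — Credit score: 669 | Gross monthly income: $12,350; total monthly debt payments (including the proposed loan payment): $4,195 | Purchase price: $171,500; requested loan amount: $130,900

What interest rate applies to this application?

Credit score 669 ≥ 597; DTI = 4,195/12,350 = 34% ≤ 36%
LTV = 130,900/171,500 = 76.3% ≤ 97%
Row: 669 falls in 649–694. Column: 76.3% falls in ≤77%. Rate = 5.65%.

5.65%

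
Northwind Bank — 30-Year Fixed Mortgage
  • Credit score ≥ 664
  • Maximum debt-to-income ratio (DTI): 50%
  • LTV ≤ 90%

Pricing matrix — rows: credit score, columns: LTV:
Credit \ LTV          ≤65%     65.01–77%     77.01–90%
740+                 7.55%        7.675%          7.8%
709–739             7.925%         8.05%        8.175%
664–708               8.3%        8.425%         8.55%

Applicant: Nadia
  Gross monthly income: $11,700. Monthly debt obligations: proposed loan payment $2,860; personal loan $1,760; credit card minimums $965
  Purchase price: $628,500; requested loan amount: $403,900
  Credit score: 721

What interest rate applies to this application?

7.925%

Credit score 721 ≥ 664; Total monthly debts = (2,860 + 1,760 + 965) = 5,585. DTI: 5,585 ÷ 11,700 = 47.7%, within the 50% cap
LTV: 403,900 ÷ 628,500 = 64.3%, within 90% cap
Credit 721 → row 709–739; LTV 64.3% → column ≤65%. Grid cell → 7.925%.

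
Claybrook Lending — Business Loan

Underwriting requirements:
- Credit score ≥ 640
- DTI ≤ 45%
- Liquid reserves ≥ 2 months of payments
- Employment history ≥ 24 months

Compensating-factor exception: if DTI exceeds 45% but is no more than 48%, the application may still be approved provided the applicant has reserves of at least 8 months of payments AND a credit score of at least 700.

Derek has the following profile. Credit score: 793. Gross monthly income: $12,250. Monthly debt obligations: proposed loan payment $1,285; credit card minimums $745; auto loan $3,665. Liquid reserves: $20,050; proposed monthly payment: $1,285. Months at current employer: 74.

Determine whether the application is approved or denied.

Credit score 793 ≥ 640 (meets base)
Total debts = (1,285 + 745 + 3,665) = 5,695. DTI: 5,695 ÷ 12,250 = 46.5%, over the 45% base limit.
Liquid reserves cover 20,050/1,285 = 15.6 months — ≥ 2 required
Employment 74 ≥ 24 months
DTI 46.5% is within the 45%–48% exception band; checking compensating factors.
Reserves 15.6 ≥ 8 months; credit score 793 ≥ 700.
Both override conditions satisfied; DTI exception granted.

Approved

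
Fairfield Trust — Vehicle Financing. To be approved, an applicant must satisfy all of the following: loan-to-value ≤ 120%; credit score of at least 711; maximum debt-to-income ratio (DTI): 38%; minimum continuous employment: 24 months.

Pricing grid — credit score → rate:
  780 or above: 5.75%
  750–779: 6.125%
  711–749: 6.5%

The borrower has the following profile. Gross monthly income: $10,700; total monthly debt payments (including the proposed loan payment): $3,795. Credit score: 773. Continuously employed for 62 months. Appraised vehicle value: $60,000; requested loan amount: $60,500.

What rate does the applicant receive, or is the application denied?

Approved at 6.125%

Credit score 773 ≥ 711 (meets minimum)
Loan-to-value = 60,500/60,000 = 100.8% — pass (120% max)
Employment 62 ≥ 24 months
Debt-to-income = 3,795/10,700 = 35.5% — meets 38% limit
All requirements met. Score 773 falls in the 750–779 tier → 6.125%.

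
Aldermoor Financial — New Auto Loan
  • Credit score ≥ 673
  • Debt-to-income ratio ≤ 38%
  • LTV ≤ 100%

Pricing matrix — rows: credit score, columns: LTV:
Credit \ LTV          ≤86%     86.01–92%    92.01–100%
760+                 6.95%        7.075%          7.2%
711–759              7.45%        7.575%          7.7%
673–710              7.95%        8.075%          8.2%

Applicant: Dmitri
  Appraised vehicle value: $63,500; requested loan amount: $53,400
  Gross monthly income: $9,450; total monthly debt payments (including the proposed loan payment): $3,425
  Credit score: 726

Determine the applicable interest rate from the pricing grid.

Credit score 726 ≥ 673; DTI: 3,425 ÷ 9,450 = 36.2%, within the 38% cap
Loan-to-value = 53,400/63,500 = 84.1% — pass (100% max)
Score 726 is in the 711–759 band; LTV 84.1% is in the ≤86% band → 7.45%.

7.45%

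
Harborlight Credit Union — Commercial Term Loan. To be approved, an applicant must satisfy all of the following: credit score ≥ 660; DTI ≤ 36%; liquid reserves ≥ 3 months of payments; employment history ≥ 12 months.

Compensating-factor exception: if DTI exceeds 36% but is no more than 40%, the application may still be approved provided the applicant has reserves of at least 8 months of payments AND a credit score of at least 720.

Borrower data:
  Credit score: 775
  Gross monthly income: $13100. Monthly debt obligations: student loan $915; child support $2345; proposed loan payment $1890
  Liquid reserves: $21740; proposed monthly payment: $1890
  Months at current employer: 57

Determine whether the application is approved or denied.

Approved

Credit score 775 ≥ 660 (meets base)
Total debts = (915 + 2,345 + 1,890) = 5,150. DTI = 5,150/13,100 = 39.3% > 36% — standard DTI limit exceeded.
Reserves: 21,740 ÷ 1,890 = 11.5 months (meets 3-month minimum)
Employment 57 ≥ 12 months
39.3% falls in the override range (36%–40%), so the compensating-factor test applies.
Override check — reserves: 11.5 mo (ok); score: 775 (ok).
Both compensating conditions met → exception applies.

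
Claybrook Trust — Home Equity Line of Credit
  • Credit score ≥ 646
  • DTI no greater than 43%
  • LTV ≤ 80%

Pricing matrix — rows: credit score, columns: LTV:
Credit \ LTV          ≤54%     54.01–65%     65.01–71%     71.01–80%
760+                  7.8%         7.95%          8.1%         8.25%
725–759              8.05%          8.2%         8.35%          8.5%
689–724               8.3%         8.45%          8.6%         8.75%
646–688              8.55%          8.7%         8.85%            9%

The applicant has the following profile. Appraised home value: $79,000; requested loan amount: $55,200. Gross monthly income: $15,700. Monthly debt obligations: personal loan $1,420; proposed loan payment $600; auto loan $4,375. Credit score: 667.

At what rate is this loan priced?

Credit score 667 ≥ 646; Total monthly debts = (1,420 + 600 + 4,375) = 6,395. DTI: 6,395 ÷ 15,700 = 40.7%, within the 43% cap
LTV = 55,200/79,000 = 69.9% ≤ 80%
Credit 667 → row 646–688; LTV 69.9% → column 65.01–71%. Grid cell → 8.85%.

8.85%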